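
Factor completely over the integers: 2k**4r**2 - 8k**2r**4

Pull out the common factor 2k**2r**2; k**2 - 4r**2 is a difference of squares.

2k**2r**2(k + 2r)(k - 2r)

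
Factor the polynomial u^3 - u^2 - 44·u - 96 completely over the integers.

(u + 3)·(u + 4)·(u - 8)

Trying the rational-root candidates, u = -4 is a root, so (u + 4) divides it; the quotient is u^2 - 5·u - 24.
The remaining quadratic factors as (u - 8)(u + 3).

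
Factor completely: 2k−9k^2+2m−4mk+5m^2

(5m−9k+2)(m+k)

Group: 5m(m+k) + (−9k+2)(m+k); both groups contain (m+k).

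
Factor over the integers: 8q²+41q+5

Need a pair with product 8·5 = 40 and sum 41: that's 40 and 1.
Split the middle term: 8q²+40q + q+5 = 8q(q+5) + (q+5).

(8q+1)(q+5)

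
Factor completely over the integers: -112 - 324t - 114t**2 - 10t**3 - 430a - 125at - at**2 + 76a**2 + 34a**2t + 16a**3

Group: a(16a**2 + 2at - 52a - 5t**2 - 37t - 14) + (2t + 8)(16a**2 + 2at - 52a - 5t**2 - 37t - 14); both groups contain (16a**2 + 2at - 52a - 5t**2 - 37t - 14), so (a + 2t + 8) is a factor with cofactor 16a**2 + 2at - 52a - 5t**2 - 37t - 14.
The cofactor groups again: 16a**2 + 2at - 52a - 5t**2 - 37t - 14 = 8a(2a - t - 7) + (5t + 2)(2a - t - 7); both groups contain (2a - t - 7), giving (8a + 5t + 2)(2a - t - 7).

(2a - t - 7)(8a + 5t + 2)(a + 2t + 8)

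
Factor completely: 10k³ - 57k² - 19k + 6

(2k + 1)(5k - 1)(k - 6)

Among the possible rational roots, k = 1/5 is a root, so (5k - 1) divides it; the quotient is 2k² - 11k - 6.
The remaining quadratic factors as (2k + 1)(k - 6).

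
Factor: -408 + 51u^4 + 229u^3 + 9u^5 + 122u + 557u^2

(3u + 4)(3u - 2)(u + 3)(u^2 + 2u + 17)

By the rational root theorem, u = -3 is a root, so (u + 3) is a factor; dividing leaves 9u^4 + 24u^3 + 157u^2 + 86u - 136.
Then u = 2/3 is a root, so (3u - 2) is a factor; dividing leaves 3u^3 + 10u^2 + 59u + 68.
Then u = -4/3 is a root, so (3u + 4) divides it; the quotient is u^2 + 2u + 17.
The quadratic u^2 + 2u + 17 has discriminant -64 < 0 and is irreducible over ℤ.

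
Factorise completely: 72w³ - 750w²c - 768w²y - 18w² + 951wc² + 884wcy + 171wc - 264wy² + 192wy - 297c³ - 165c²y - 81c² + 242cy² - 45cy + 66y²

(12w - 11c - 3)(6w - 3c + 2y)(w - 9c - 11y)

Group: w(72w² - 102wc + 24wy - 18w + 33c² - 22cy + 9c - 6y) + (-9c - 11y)(72w² - 102wc + 24wy - 18w + 33c² - 22cy + 9c - 6y); both groups contain (72w² - 102wc + 24wy - 18w + 33c² - 22cy + 9c - 6y), so (w - 9c - 11y) is a factor with cofactor 72w² - 102wc + 24wy - 18w + 33c² - 22cy + 9c - 6y.
The cofactor groups again: 72w² - 102wc + 24wy - 18w + 33c² - 22cy + 9c - 6y = 6w(12w - 11c - 3) + (-3c + 2y)(12w - 11c - 3); both groups contain (12w - 11c - 3), giving (6w - 3c + 2y)(12w - 11c - 3).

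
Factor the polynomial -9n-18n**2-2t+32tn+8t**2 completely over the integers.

(4t-2n-1)(2t+9n)

Group: 4t(2t+9n) + (-2n-1)(2t+9n); both groups contain (2t+9n).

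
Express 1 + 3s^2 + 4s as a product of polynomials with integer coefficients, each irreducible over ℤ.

(3s + 1)(s + 1)

Need a pair with product 3·1 = 3 and sum 4: that's 1 and 3.
Split the middle term: 3s^2 + s + 3s + 1 = s(3s + 1) + (3s + 1).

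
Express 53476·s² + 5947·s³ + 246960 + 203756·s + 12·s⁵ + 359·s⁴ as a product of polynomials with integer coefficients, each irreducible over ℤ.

(3·s + 14)·(4·s + 9)·(s + 10)·(s² + 13·s + 196)

Testing divisors of the constant over divisors of the leading coefficient, s = -14/3 is a root, so (3·s + 14) divides it; the quotient is 4·s⁴ + 101·s³ + 1511·s² + 10774·s + 17640.
Next, s = -9/4 is a root, so (4·s + 9) divides it; the quotient is s³ + 23·s² + 326·s + 1960.
Continuing, s = -10 is a root, giving the factor (s + 10) and quotient s² + 13·s + 196.
The quadratic s² + 13·s + 196 has discriminant -615 < 0 and is irreducible over ℤ.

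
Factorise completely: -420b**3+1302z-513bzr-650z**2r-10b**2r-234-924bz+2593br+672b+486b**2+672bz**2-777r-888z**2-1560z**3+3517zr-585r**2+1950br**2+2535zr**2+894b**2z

Group: 6b(-70b**2+9bz+150br+151b+130z**2+195zr+139z-45r-39) + (-12z+13r+6)(-70b**2+9bz+150br+151b+130z**2+195zr+139z-45r-39); both groups contain (-70b**2+9bz+150br+151b+130z**2+195zr+139z-45r-39), so (6b-12z+13r+6) is a factor with cofactor -70b**2+9bz+150br+151b+130z**2+195zr+139z-45r-39.
The cofactor groups again: -70b**2+9bz+150br+151b+130z**2+195zr+139z-45r-39 = -7b(10b+13z-3) + (10z+15r+13)(10b+13z-3); both groups contain (10b+13z-3), giving -(7b-10z-15r-13)(10b+13z-3).

-(10b+13z-3)(6b-12z+13r+6)(7b-10z-15r-13)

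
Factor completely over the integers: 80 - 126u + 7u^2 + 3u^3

Trying the rational-root candidates, u = -8 is a root, giving the factor (u + 8) and quotient 3u^2 - 17u + 10.
The remaining quadratic factors as (u - 5)(3u - 2).

(3u - 2)(u + 8)(u - 5)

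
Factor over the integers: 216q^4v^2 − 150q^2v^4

6q^2v^2(6q + 5v)(6q − 5v)

Factor out 6q^2v^2, leaving 36q^2 − 25v^2, which is a difference of two squares.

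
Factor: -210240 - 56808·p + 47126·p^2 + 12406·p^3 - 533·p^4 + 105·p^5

(3·p + 8)·(5·p + 12)·(7·p - 15)·(p^2 - 8·p + 146)

Testing divisors of the constant over divisors of the leading coefficient, p = -12/5 is a root, so (5·p + 12) divides it; the quotient is 21·p^4 - 157·p^3 + 2858·p^2 + 2566·p - 17520.
Next, p = -8/3 is a root, so (3·p + 8) divides it; the quotient is 7·p^3 - 71·p^2 + 1142·p - 2190.
Next, p = 15/7 is a root, so (7·p - 15) divides it; the quotient is p^2 - 8·p + 146.
The quadratic p^2 - 8·p + 146 has discriminant -520 < 0 and is irreducible over ℤ.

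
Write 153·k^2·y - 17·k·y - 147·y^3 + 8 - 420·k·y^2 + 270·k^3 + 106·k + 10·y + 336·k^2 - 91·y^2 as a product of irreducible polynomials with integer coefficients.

(5·k + 7·y + 4)·(6·k - 7·y + 2)·(9·k + 3·y + 1)

Group: 6·k·(45·k^2 + 78·k·y + 41·k + 21·y^2 + 19·y + 4) + (-7·y + 2)·(45·k^2 + 78·k·y + 41·k + 21·y^2 + 19·y + 4); both groups contain (45·k^2 + 78·k·y + 41·k + 21·y^2 + 19·y + 4), so (6·k - 7·y + 2) is a factor with cofactor 45·k^2 + 78·k·y + 41·k + 21·y^2 + 19·y + 4.
The cofactor groups again: 45·k^2 + 78·k·y + 41·k + 21·y^2 + 19·y + 4 = 5·k·(9·k + 3·y + 1) + (7·y + 4)·(9·k + 3·y + 1); both groups contain (9·k + 3·y + 1), giving (5·k + 7·y + 4)·(9·k + 3·y + 1).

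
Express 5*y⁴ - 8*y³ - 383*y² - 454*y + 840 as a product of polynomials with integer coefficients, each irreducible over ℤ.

By the rational root theorem, y = 1 is a root, giving the factor (y - 1) and quotient 5*y³ - 3*y² - 386*y - 840.
Continuing, y = -12/5 is a root, so (5*y + 12) divides it; the quotient is y² - 3*y - 70.
The remaining quadratic factors as (y - 10)(y + 7).

(5*y + 12)*(y + 7)*(y - 1)*(y - 10)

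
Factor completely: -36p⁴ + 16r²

Every term has a factor of 4; factoring it out leaves 4r² - 9p⁴.
Recognize a difference of squares with the parts 2r and 3p².

4(2r - 3p²)(2r + 3p²)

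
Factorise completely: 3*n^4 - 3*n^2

3*n^2*(n + 1)*(n - 1)

Every term has a factor of 3*n^2. Then n^2 - 1 = (n)² − (1)².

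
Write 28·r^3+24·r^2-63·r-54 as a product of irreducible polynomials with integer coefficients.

(2·r+3)·(2·r-3)·(7·r+6)

Group as (28·r^3-63·r) + (24·r^2-54) = 7·r·(4·r^2-9) + 6·(4·r^2-9).
Both groups share the factor (4·r^2-9).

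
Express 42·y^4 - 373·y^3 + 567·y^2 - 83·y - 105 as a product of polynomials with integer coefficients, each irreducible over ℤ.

(2·y - 3)·(3·y + 1)·(7·y - 5)·(y - 7)

Trying the rational-root candidates, y = 3/2 is a root, giving the factor (2·y - 3) and quotient 21·y^3 - 155·y^2 + 51·y + 35.
Then y = -1/3 is a root, giving the factor (3·y + 1) and quotient 7·y^2 - 54·y + 35.
The remaining quadratic factors as (7·y - 5)(y - 7).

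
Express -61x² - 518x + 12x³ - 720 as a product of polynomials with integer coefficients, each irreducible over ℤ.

(3x + 8)(4x + 9)(x - 10)

By the rational root theorem, x = -8/3 is a root, giving the factor (3x + 8) and quotient 4x² - 31x - 90.
The remaining quadratic factors as (x - 10)(4x + 9).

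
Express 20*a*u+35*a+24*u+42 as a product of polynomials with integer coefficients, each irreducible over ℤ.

(4*u+7)*(5*a+6)

Group as (20*a*u+35*a) + (24*u+42) = 5*a*(4*u+7) + 6*(4*u+7).
Both groups share the factor (4*u+7).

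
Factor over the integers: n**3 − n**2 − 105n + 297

Testing divisors of the constant over divisors of the leading coefficient, n = 9 is a root, so (n − 9) divides it; the quotient is n**2 + 8n − 33.
The remaining quadratic factors as (n + 11)(n − 3).

(n + 11)(n − 3)(n − 9)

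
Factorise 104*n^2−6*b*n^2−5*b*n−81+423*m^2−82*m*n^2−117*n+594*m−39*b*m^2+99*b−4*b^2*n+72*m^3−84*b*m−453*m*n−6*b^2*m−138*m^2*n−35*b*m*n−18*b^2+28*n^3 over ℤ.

Group: 2*b*(−3*b*m−2*b*n−9*b−24*m^2−10*m*n−69*m+4*n^2+20*n+9) + (−3*m+7*n−9)*(−3*b*m−2*b*n−9*b−24*m^2−10*m*n−69*m+4*n^2+20*n+9); both groups contain (−3*b*m−2*b*n−9*b−24*m^2−10*m*n−69*m+4*n^2+20*n+9), so (2*b−3*m+7*n−9) is a factor with cofactor −3*b*m−2*b*n−9*b−24*m^2−10*m*n−69*m+4*n^2+20*n+9.
The cofactor groups again: −3*b*m−2*b*n−9*b−24*m^2−10*m*n−69*m+4*n^2+20*n+9 = −3*m*(b+8*m−2*n−1) + (−2*n−9)*(b+8*m−2*n−1); both groups contain (b+8*m−2*n−1), giving −(3*m+2*n+9)*(b+8*m−2*n−1).

−(2*b−3*m+7*n−9)*(3*m+2*n+9)*(b+8*m−2*n−1)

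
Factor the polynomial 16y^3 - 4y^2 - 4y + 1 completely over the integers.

(2y + 1)(2y - 1)(4y - 1)

Group as (16y^3 - 4y) + (-4y^2 + 1) = 4y(4y^2 - 1) - (4y^2 - 1).
Both groups share the factor (4y^2 - 1).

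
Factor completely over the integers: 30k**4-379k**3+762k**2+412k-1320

(5k+6)(6k-11)(k-10)(k-2)

Among the possible rational roots, k = 10 is a root, so (k-10) divides it; the quotient is 30k**3-79k**2-28k+132.
Then k = 11/6 is a root, giving the factor (6k-11) and quotient 5k**2-4k-12.
The remaining quadratic factors as (k-2)(5k+6).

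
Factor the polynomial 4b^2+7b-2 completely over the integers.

Need a pair with product 4·(-2) = -8 and sum 7: that's 8 and -1.
Split the middle term: 4b^2+8b - b-2 = 4b(b+2) - (b+2).

(4b-1)(b+2)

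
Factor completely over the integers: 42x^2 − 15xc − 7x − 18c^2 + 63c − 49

Group: 6x(7x − 6c + 7) + (3c − 7)(7x − 6c + 7); both groups contain (7x − 6c + 7).

(7x − 6c + 7)(6x + 3c − 7)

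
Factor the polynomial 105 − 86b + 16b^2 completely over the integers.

(2b − 7)(8b − 15)

Need a pair with product 16·105 = 1680 and sum −86: that's −56 and −30.
Split the middle term: 16b^2 − 56b − 30b + 105 = 8b(2b − 7) − 15(2b − 7).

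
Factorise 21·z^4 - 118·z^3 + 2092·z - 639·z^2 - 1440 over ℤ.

(3·z - 4)·(7·z - 9)·(z + 5)·(z - 8)

By the rational root theorem, z = 9/7 is a root, giving the factor (7·z - 9) and quotient 3·z^3 - 13·z^2 - 108·z + 160.
Continuing, z = 8 is a root, giving the factor (z - 8) and quotient 3·z^2 + 11·z - 20.
The remaining quadratic factors as (z + 5)(3·z - 4).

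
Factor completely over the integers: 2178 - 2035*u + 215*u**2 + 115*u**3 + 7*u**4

Among the possible rational roots, u = -11 is a root, so (u + 11) is a factor; dividing leaves 7*u**3 + 38*u**2 - 203*u + 198.
Continuing, u = -9 is a root, giving the factor (u + 9) and quotient 7*u**2 - 25*u + 22.
The remaining quadratic factors as (7*u - 11)(u - 2).

(7*u - 11)*(u + 11)*(u + 9)*(u - 2)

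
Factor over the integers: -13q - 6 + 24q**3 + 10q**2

By the rational root theorem, q = 3/4 is a root, so (4q - 3) divides it; the quotient is 6q**2 + 7q + 2.
The remaining quadratic factors as (2q + 1)(3q + 2).

(2q + 1)(3q + 2)(4q - 3)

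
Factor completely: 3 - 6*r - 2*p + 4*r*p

Group as (4*r*p - 6*r) + (-2*p + 3) = 2*r*(2*p - 3) - (2*p - 3).
Both groups share the factor (2*p - 3).

(2*p - 3)*(2*r - 1)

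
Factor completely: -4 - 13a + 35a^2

(5a + 1)(7a - 4)

Need a pair with product 35·(-4) = -140 and sum -13: that's -20 and 7.
Split the middle term: 35a^2 - 20a + 7a - 4 = 5a(7a - 4) + (7a - 4).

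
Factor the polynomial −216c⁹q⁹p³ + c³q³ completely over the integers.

−c³q³(6c²q²p − 1)(36c⁴q⁴p² + 6c²q²p + 1)

Every term has a factor of c³q³; factoring it out leaves −216c⁶q⁶p³ + 1.
Recognize a difference of cubes with the parts 1 and 6c²q²p.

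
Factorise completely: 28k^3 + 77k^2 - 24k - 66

(4k + 11)(7k^2 - 6)

Group as (28k^3 - 24k) + (77k^2 - 66) = 4k(7k^2 - 6) + 11(7k^2 - 6).
Both groups share the factor (7k^2 - 6).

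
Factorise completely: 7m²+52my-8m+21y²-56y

Group: 7m(m+7y) + (3y-8)(m+7y); both groups contain (m+7y).

(7m+3y-8)(m+7y)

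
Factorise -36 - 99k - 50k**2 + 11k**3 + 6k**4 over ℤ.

Trying the rational-root candidates, k = -4/3 is a root, so (3k + 4) divides it; the quotient is 2k**3 + k**2 - 18k - 9.
Continuing, k = 3 is a root, giving the factor (k - 3) and quotient 2k**2 + 7k + 3.
The remaining quadratic factors as (k + 3)(2k + 1).

(2k + 1)(3k + 4)(k + 3)(k - 3)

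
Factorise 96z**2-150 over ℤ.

Pull out the common factor 6; 16z**2-25 is a difference of squares.

6(4z+5)(4z-5)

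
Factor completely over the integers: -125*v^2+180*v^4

5*v^2*(6*v+5)*(6*v-5)

Every term has a factor of 5*v^2. Then 36*v^2-25 = (6*v)² − (5)².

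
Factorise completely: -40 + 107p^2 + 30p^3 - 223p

(5p - 8)(6p + 1)(p + 5)

Trying the rational-root candidates, p = -5 is a root, so (p + 5) is a factor; dividing leaves 30p^2 - 43p - 8.
The remaining quadratic factors as (6p + 1)(5p - 8).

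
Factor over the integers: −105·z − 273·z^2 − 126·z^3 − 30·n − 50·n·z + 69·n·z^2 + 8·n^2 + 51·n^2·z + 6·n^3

(2·n + 7·z)·(3·n − 3·z − 5)·(n + 6·z + 3)

Group: 3·n·(2·n^2 + 19·n·z + 6·n + 42·z^2 + 21·z) + (−3·z − 5)·(2·n^2 + 19·n·z + 6·n + 42·z^2 + 21·z); both groups contain (2·n^2 + 19·n·z + 6·n + 42·z^2 + 21·z), so (3·n − 3·z − 5) is a factor with cofactor 2·n^2 + 19·n·z + 6·n + 42·z^2 + 21·z.
The cofactor groups again: 2·n^2 + 19·n·z + 6·n + 42·z^2 + 21·z = 2·n·(n + 6·z + 3) + 7·z·(n + 6·z + 3); both groups contain (n + 6·z + 3), giving (2·n + 7·z)·(n + 6·z + 3).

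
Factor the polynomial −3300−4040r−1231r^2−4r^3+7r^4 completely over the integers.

Among the possible rational roots, r = −11 is a root, so (r+11) is a factor; dividing leaves 7r^3−81r^2−340r−300.
Then r = −2 is a root, so (r+2) is a factor; dividing leaves 7r^2−95r−150.
The remaining quadratic factors as (7r+10)(r−15).

(7r+10)(r+11)(r+2)(r−15)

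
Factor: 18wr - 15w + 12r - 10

(3w + 2)(6r - 5)

Group as (18wr - 15w) + (12r - 10) = 3w(6r - 5) + 2(6r - 5).
Both groups share the factor (6r - 5).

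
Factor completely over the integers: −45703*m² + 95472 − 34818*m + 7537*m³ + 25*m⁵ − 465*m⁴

(5*m + 8)*(5*m − 6)*(m − 9)*(m² − 10*m + 221)

Among the possible rational roots, m = −8/5 is a root, so (5*m + 8) is a factor; dividing leaves 5*m⁴ − 101*m³ + 1669*m² − 11811*m + 11934.
Next, m = 6/5 is a root, giving the factor (5*m − 6) and quotient m³ − 19*m² + 311*m − 1989.
Continuing, m = 9 is a root, so (m − 9) is a factor; dividing leaves m² − 10*m + 221.
The quadratic m² − 10*m + 221 has discriminant −784 < 0 and is irreducible over ℤ.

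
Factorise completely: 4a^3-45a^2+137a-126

(4a-9)(a-2)(a-7)

Among the possible rational roots, a = 9/4 is a root, giving the factor (4a-9) and quotient a^2-9a+14.
The remaining quadratic factors as (a-7)(a-2).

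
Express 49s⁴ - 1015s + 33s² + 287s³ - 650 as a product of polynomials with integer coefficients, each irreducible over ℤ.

(7s + 5)(7s - 13)(s + 2)(s + 5)

Trying the rational-root candidates, s = -5/7 is a root, so (7s + 5) is a factor; dividing leaves 7s³ + 36s² - 21s - 130.
Continuing, s = -5 is a root, so (s + 5) is a factor; dividing leaves 7s² + s - 26.
The remaining quadratic factors as (s + 2)(7s - 13).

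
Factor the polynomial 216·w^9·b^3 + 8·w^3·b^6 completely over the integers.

8·b^3·w^3·(3·w^2 + b)·(9·w^4 − 3·w^2·b + b^2)

Every term has a factor of 8·w^3·b^3; factoring it out leaves 27·w^6 + b^3.
Recognize a sum of cubes with the parts b and 3·w^2.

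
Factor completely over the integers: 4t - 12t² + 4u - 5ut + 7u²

(7u - 12t + 4)(u + t)

Group: 7u(u + t) + (-12t + 4)(u + t); both groups contain (u + t).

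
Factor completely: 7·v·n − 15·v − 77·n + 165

(7·n − 15)·(v − 11)

Group as (7·v·n − 15·v) + (−77·n + 165) = v·(7·n − 15) − 11·(7·n − 15).
Both groups share the factor (7·n − 15).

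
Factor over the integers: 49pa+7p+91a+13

(7a+1)(7p+13)

Group as (49pa+7p) + (91a+13) = 7p(7a+1) + 13(7a+1).
Both groups share the factor (7a+1).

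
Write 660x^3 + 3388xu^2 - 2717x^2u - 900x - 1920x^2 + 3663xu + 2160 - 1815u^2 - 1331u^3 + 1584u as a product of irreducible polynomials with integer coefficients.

(11x - 11u + 12)(12x - 11u - 12)(5x - 11u - 15)

Group: 5x(132x^2 - 253xu + 12x + 121u^2 - 144) + (-11u - 15)(132x^2 - 253xu + 12x + 121u^2 - 144); both groups contain (132x^2 - 253xu + 12x + 121u^2 - 144), so (5x - 11u - 15) is a factor with cofactor 132x^2 - 253xu + 12x + 121u^2 - 144.
The cofactor groups again: 132x^2 - 253xu + 12x + 121u^2 - 144 = 11x(12x - 11u - 12) + (-11u + 12)(12x - 11u - 12); both groups contain (12x - 11u - 12), giving (11x - 11u + 12)(12x - 11u - 12).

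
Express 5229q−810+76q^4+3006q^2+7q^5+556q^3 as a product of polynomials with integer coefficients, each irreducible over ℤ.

Testing divisors of the constant over divisors of the leading coefficient, q = 1/7 is a root, so (7q−1) divides it; the quotient is q^4+11q^3+81q^2+441q+810.
Next, q = −3 is a root, so (q+3) is a factor; dividing leaves q^3+8q^2+57q+270.
Continuing, q = −6 is a root, giving the factor (q+6) and quotient q^2+2q+45.
The quadratic q^2+2q+45 has discriminant −176 < 0 and is irreducible over ℤ.

(7q−1)(q+3)(q+6)(q^2+2q+45)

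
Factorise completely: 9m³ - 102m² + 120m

Pull out the common factor 3m, then factor the remaining trinomial.

3m(3m - 4)(m - 10)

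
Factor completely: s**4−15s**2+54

(s+3)(s−3)(s**2−6)

Substitute u = s**2 to get a quadratic in u, then factor.
s**2−9 is a difference of squares.
s**2−6 is irreducible over ℤ (6 is not a perfect square).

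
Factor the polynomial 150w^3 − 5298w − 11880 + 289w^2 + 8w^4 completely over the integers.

(2w − 11)(4w + 9)(w + 10)(w + 12)

By the rational root theorem, w = −10 is a root, giving the factor (w + 10) and quotient 8w^3 + 70w^2 − 411w − 1188.
Continuing, w = −9/4 is a root, so (4w + 9) is a factor; dividing leaves 2w^2 + 13w − 132.
The remaining quadratic factors as (2w − 11)(w + 12).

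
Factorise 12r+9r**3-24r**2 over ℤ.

Pull out the common factor 3r, then factor the remaining trinomial.

3r(3r-2)(r-2)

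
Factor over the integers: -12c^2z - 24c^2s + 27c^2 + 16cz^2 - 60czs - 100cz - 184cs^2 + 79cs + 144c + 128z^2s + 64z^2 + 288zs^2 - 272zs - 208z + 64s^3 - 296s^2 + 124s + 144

Group: c(-12cz - 24cs + 27c + 16z^2 + 36zs - 52z + 8s^2 - 41s + 36) + (8s + 4)(-12cz - 24cs + 27c + 16z^2 + 36zs - 52z + 8s^2 - 41s + 36); both groups contain (-12cz - 24cs + 27c + 16z^2 + 36zs - 52z + 8s^2 - 41s + 36), so (c + 8s + 4) is a factor with cofactor -12cz - 24cs + 27c + 16z^2 + 36zs - 52z + 8s^2 - 41s + 36.
The cofactor groups again: -12cz - 24cs + 27c + 16z^2 + 36zs - 52z + 8s^2 - 41s + 36 = -4z(3c - 4z - s + 4) + (-8s + 9)(3c - 4z - s + 4); both groups contain (3c - 4z - s + 4), giving -(4z + 8s - 9)(3c - 4z - s + 4).

-(3c - 4z - s + 4)(4z + 8s - 9)(c + 8s + 4)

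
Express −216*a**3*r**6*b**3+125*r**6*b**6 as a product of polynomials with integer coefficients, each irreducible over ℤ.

Every term has a factor of r**6*b**3; factoring it out leaves −216*a**3+125*b**3.
Recognize a difference of cubes with the parts 5*b and 6*a.

−b**3*r**6*(6*a−5*b)*(36*a**2+30*a*b+25*b**2)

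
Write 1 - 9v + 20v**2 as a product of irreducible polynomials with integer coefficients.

Need a pair with product 20·1 = 20 and sum -9: that's -5 and -4.
Split the middle term: 20v**2 - 5v - 4v + 1 = 5v(4v - 1) - (4v - 1).

(4v - 1)(5v - 1)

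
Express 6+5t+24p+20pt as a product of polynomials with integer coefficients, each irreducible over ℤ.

(4p+1)(5t+6)

Group as (20pt+24p) + (5t+6) = 4p(5t+6) + (5t+6).
Both groups share the factor (5t+6).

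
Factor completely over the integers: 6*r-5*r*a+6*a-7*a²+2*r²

(2*r-7*a+6)*(r+a)

Group: 2*r*(r+a) + (-7*a+6)*(r+a); both groups contain (r+a).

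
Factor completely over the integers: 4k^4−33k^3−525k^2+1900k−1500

(4k−5)(k+10)(k−15)(k−2)

Trying the rational-root candidates, k = −10 is a root, giving the factor (k+10) and quotient 4k^3−73k^2+205k−150.
Continuing, k = 5/4 is a root, so (4k−5) is a factor; dividing leaves k^2−17k+30.
The remaining quadratic factors as (k−2)(k−15).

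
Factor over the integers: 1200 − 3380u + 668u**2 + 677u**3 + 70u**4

(2u + 15)(5u − 2)(7u − 10)(u + 4)

By the rational root theorem, u = 10/7 is a root, so (7u − 10) divides it; the quotient is 10u**3 + 111u**2 + 254u − 120.
Then u = 2/5 is a root, so (5u − 2) divides it; the quotient is 2u**2 + 23u + 60.
The remaining quadratic factors as (u + 4)(2u + 15).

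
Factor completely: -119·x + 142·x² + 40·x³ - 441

(2·x + 7)·(4·x - 7)·(5·x + 9)

By the rational root theorem, x = -9/5 is a root, so (5·x + 9) divides it; the quotient is 8·x² + 14·x - 49.
The remaining quadratic factors as (2·x + 7)(4·x - 7).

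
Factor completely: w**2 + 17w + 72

Two integers with product 72 and sum 17 are 9 and 8.

(w + 8)(w + 9)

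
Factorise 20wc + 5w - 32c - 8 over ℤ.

(4c + 1)(5w - 8)

Group as (20wc + 5w) + (-32c - 8) = 5w(4c + 1) - 8(4c + 1).
Both groups share the factor (4c + 1).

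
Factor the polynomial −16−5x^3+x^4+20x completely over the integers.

Among the possible rational roots, x = 4 is a root, so (x−4) divides it; the quotient is x^3−x^2−4x+4.
Then x = −2 is a root, so (x+2) is a factor; dividing leaves x^2−3x+2.
The remaining quadratic factors as (x−1)(x−2).

(x+2)(x−1)(x−2)(x−4)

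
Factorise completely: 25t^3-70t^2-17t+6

By the rational root theorem, t = 1/5 is a root, so (5t-1) divides it; the quotient is 5t^2-13t-6.
The remaining quadratic factors as (5t+2)(t-3).

(5t+2)(5t-1)(t-3)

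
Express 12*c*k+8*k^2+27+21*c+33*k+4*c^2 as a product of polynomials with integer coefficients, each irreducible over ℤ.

Group: 4*c*(c+k+3) + (8*k+9)*(c+k+3); both groups contain (c+k+3).

(4*c+8*k+9)*(c+k+3)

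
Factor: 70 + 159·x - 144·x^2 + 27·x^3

(3·x + 1)·(3·x - 10)·(3·x - 7)

Testing divisors of the constant over divisors of the leading coefficient, x = 7/3 is a root, so (3·x - 7) is a factor; dividing leaves 9·x^2 - 27·x - 10.
The remaining quadratic factors as (3·x - 10)(3·x + 1).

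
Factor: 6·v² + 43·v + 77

(2·v + 7)·(3·v + 11)

Need a pair with product 6·77 = 462 and sum 43: that's 22 and 21.
Split the middle term: 6·v² + 22·v + 21·v + 77 = 2·v·(3·v + 11) + 7·(3·v + 11).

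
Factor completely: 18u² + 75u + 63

3(6u + 7)(u + 3)

Pull out the common factor 3, then factor the remaining trinomial.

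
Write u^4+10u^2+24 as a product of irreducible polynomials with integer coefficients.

Substitute w = u^2 to get a quadratic in w, then factor.
u^2+4 is irreducible over ℤ (sum of squares).
u^2+6 is irreducible over ℤ (always positive, so no real roots).

(u^2+4)(u^2+6)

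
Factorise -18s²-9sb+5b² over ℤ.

Group: -6s(3s-b) - 5b(3s-b); both groups contain (3s-b).

-(3s-b)(6s+5b)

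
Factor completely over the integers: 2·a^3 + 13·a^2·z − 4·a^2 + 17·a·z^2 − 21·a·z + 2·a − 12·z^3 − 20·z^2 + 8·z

Group: a·(2·a^2 + 7·a·z − 2·a − 4·z^2 − 8·z) + (3·z − 1)·(2·a^2 + 7·a·z − 2·a − 4·z^2 − 8·z); both groups contain (2·a^2 + 7·a·z − 2·a − 4·z^2 − 8·z), so (a + 3·z − 1) is a factor with cofactor 2·a^2 + 7·a·z − 2·a − 4·z^2 − 8·z.
The cofactor groups again: 2·a^2 + 7·a·z − 2·a − 4·z^2 − 8·z = 2·a·(a + 4·z) + (−z − 2)·(a + 4·z); both groups contain (a + 4·z), giving (2·a − z − 2)·(a + 4·z).

(2·a − z − 2)·(a + 3·z − 1)·(a + 4·z)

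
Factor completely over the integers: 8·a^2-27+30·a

Need a pair with product 8·(-27) = -216 and sum 30: that's 36 and -6.
Split the middle term: 8·a^2+36·a - 6·a-27 = 4·a·(2·a+9) - 3·(2·a+9).

(2·a+9)·(4·a-3)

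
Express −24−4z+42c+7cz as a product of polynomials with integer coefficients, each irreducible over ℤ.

(7c−4)(z+6)

Group as (7cz+42c) + (−4z−24) = 7c(z+6) − 4(z+6).
Both groups share the factor (z+6).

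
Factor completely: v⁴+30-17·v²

(v²-15)·(v²-2)

Substitute u = v² to get a quadratic in u, then factor.
v²-2 is irreducible over ℤ (2 is not a perfect square).
v²-15 is irreducible over ℤ (15 is not a perfect square).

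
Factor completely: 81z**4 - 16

Difference of squares twice: with A = 3z and B = 2, A⁴ − B⁴ = (A² − B²)(A² + B²), and A² − B² factors again.

(3z + 2)(3z - 2)(9z**2 + 4)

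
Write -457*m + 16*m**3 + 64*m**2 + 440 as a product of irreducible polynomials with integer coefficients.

Testing divisors of the constant over divisors of the leading coefficient, m = 11/4 is a root, so (4*m - 11) divides it; the quotient is 4*m**2 + 27*m - 40.
The remaining quadratic factors as (4*m - 5)(m + 8).

(4*m - 11)*(4*m - 5)*(m + 8)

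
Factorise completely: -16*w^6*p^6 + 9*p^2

Pull out the common factor p^2, leaving -16*w^6*p^4 + 9.
Recognize a difference of squares with the parts 3 and 4*w^3*p^2.

-p^2*(4*w^3*p^2 + 3)*(4*w^3*p^2 - 3)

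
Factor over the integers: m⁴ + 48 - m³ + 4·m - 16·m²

(m + 2)·(m + 3)·(m - 2)·(m - 4)

By the rational root theorem, m = -3 is a root, so (m + 3) divides it; the quotient is m³ - 4·m² - 4·m + 16.
Next, m = 4 is a root, so (m - 4) divides it; the quotient is m² - 4.
The remaining quadratic factors as (m - 2)(m + 2).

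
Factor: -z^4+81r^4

Difference of squares twice: with A = 3r and B = z, A⁴ − B⁴ = (A² − B²)(A² + B²), and A² − B² factors again.

(3r+z)(3r-z)(9r^2+z^2)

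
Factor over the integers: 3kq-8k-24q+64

Group as (3kq-8k) + (-24q+64) = k(3q-8) - 8(3q-8).
Both groups share the factor (3q-8).

(3q-8)(k-8)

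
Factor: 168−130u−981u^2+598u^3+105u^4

Testing divisors of the constant over divisors of the leading coefficient, u = −7 is a root, giving the factor (u+7) and quotient 105u^3−137u^2−22u+24.
Next, u = 2/5 is a root, giving the factor (5u−2) and quotient 21u^2−19u−12.
The remaining quadratic factors as (7u+3)(3u−4).

(3u−4)(5u−2)(7u+3)(u+7)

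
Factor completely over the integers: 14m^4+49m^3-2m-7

Group as (14m^4-2m) + (49m^3-7) = 2m(7m^3-1) + 7(7m^3-1).
Both groups share the factor (7m^3-1).

(2m+7)(7m^3-1)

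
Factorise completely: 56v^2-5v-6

(7v+2)(8v-3)

Need a pair with product 56·(-6) = -336 and sum -5: that's -21 and 16.
Split the middle term: 56v^2-21v + 16v-6 = 7v(8v-3) + 2(8v-3).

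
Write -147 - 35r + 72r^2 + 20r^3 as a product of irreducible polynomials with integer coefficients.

(2r + 3)(2r + 7)(5r - 7)

Trying the rational-root candidates, r = -7/2 is a root, giving the factor (2r + 7) and quotient 10r^2 + r - 21.
The remaining quadratic factors as (2r + 3)(5r - 7).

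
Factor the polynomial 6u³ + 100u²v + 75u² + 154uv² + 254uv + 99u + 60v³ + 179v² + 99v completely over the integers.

(6u + 4v + 9)(u + 15v + 11)(u + v)

Group: u(6u² + 10uv + 9u + 4v² + 9v) + (15v + 11)(6u² + 10uv + 9u + 4v² + 9v); both groups contain (6u² + 10uv + 9u + 4v² + 9v), so (u + 15v + 11) is a factor with cofactor 6u² + 10uv + 9u + 4v² + 9v.
The cofactor groups again: 6u² + 10uv + 9u + 4v² + 9v = 6u(u + v) + (4v + 9)(u + v); both groups contain (u + v), giving (6u + 4v + 9)(u + v).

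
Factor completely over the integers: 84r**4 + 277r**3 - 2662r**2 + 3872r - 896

Testing divisors of the constant over divisors of the leading coefficient, r = -8 is a root, so (r + 8) is a factor; dividing leaves 84r**3 - 395r**2 + 498r - 112.
Continuing, r = 8/3 is a root, giving the factor (3r - 8) and quotient 28r**2 - 57r + 14.
The remaining quadratic factors as (7r - 2)(4r - 7).

(3r - 8)(4r - 7)(7r - 2)(r + 8)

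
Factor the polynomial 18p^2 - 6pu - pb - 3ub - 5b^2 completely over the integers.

Group: 2p(9p - 3u - 5b) + b(9p - 3u - 5b); both groups contain (9p - 3u - 5b).

(9p - 3u - 5b)(2p + b)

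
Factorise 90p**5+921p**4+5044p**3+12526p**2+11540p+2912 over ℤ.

Testing divisors of the constant over divisors of the leading coefficient, p = −2/5 is a root, so (5p+2) is a factor; dividing leaves 18p**4+177p**3+938p**2+2130p+1456.
Then p = −8/3 is a root, so (3p+8) is a factor; dividing leaves 6p**3+43p**2+198p+182.
Then p = −7/6 is a root, giving the factor (6p+7) and quotient p**2+6p+26.
The quadratic p**2+6p+26 has discriminant −68 < 0 and is irreducible over ℤ.

(3p+8)(5p+2)(6p+7)(p**2+6p+26)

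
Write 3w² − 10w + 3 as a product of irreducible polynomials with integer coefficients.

Need a pair with product 3·3 = 9 and sum −10: that's −9 and −1.
Split the middle term: 3w² − 9w − w + 3 = 3w(w − 3) − (w − 3).

(3w − 1)(w − 3)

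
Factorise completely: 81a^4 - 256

Write as (9a^2)² − (16)², then factor 9a^2 - 16 once more.

(3a + 4)(3a - 4)(9a^2 + 16)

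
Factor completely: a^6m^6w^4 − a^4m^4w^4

Every term has a factor of a^4m^4w^4; factoring it out leaves a^2m^2 − 1.
Recognize a difference of squares with the parts am and 1.

a^4m^4w^4(am + 1)(am − 1)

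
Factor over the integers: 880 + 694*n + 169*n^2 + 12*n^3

By the rational root theorem, n = −10/3 is a root, so (3*n + 10) is a factor; dividing leaves 4*n^2 + 43*n + 88.
The remaining quadratic factors as (n + 8)(4*n + 11).

(3*n + 10)*(4*n + 11)*(n + 8)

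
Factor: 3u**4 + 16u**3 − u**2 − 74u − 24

Testing divisors of the constant over divisors of the leading coefficient, u = 2 is a root, giving the factor (u − 2) and quotient 3u**3 + 22u**2 + 43u + 12.
Continuing, u = −1/3 is a root, giving the factor (3u + 1) and quotient u**2 + 7u + 12.
The remaining quadratic factors as (u + 4)(u + 3).

(3u + 1)(u + 3)(u + 4)(u − 2)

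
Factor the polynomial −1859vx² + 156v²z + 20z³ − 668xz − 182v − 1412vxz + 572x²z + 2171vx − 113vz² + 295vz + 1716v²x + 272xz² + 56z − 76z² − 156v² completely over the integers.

(11x + z − 1)(12v − 13x − 5z + 14)(13v − 4z)

Group: 11x(156v² − 169vx − 113vz + 182v + 52xz + 20z² − 56z) + (z − 1)(156v² − 169vx − 113vz + 182v + 52xz + 20z² − 56z); both groups contain (156v² − 169vx − 113vz + 182v + 52xz + 20z² − 56z), so (11x + z − 1) is a factor with cofactor 156v² − 169vx − 113vz + 182v + 52xz + 20z² − 56z.
The cofactor groups again: 156v² − 169vx − 113vz + 182v + 52xz + 20z² − 56z = 13v(12v − 13x − 5z + 14) − 4z(12v − 13x − 5z + 14); both groups contain (12v − 13x − 5z + 14), giving (13v − 4z)(12v − 13x − 5z + 14).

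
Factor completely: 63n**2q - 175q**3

7q(3n + 5q)(3n - 5q)

Every term has a factor of 7q. Then 9n**2 - 25q**2 = (3n)² − (5q)².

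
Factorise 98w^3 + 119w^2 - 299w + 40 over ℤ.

(2w + 5)(7w - 1)(7w - 8)

By the rational root theorem, w = 1/7 is a root, so (7w - 1) is a factor; dividing leaves 14w^2 + 19w - 40.
The remaining quadratic factors as (2w + 5)(7w - 8).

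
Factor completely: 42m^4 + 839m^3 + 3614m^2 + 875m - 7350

(6m - 7)(7m + 15)(m + 14)(m + 5)

By the rational root theorem, m = -5 is a root, so (m + 5) divides it; the quotient is 42m^3 + 629m^2 + 469m - 1470.
Then m = -14 is a root, so (m + 14) is a factor; dividing leaves 42m^2 + 41m - 105.
The remaining quadratic factors as (7m + 15)(6m - 7).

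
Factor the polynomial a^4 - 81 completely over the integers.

Write as (a^2)² − (9)², then factor a^2 - 9 once more.

(a + 3)·(a - 3)·(a^2 + 9)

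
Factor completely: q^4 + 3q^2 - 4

Substitute u = q^2 to get a quadratic in u, then factor.
q^2 + 4 is irreducible over ℤ (sum of squares).
q^2 - 1 is a difference of squares.

(q + 1)(q - 1)(q^2 + 4)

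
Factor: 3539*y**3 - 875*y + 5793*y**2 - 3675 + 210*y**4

(5*y + 7)*(6*y + 7)*(7*y - 5)*(y + 15)

Trying the rational-root candidates, y = -15 is a root, giving the factor (y + 15) and quotient 210*y**3 + 389*y**2 - 42*y - 245.
Continuing, y = 5/7 is a root, giving the factor (7*y - 5) and quotient 30*y**2 + 77*y + 49.
The remaining quadratic factors as (5*y + 7)(6*y + 7).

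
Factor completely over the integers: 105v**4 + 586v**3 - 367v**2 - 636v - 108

Trying the rational-root candidates, v = 9/7 is a root, giving the factor (7v - 9) and quotient 15v**3 + 103v**2 + 80v + 12.
Continuing, v = -6 is a root, giving the factor (v + 6) and quotient 15v**2 + 13v + 2.
The remaining quadratic factors as (5v + 1)(3v + 2).

(3v + 2)(5v + 1)(7v - 9)(v + 6)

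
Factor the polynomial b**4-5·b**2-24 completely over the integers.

(b**2+3)·(b**2-8)

Substitute u = b**2 to get a quadratic in u, then factor.
b**2-8 is irreducible over ℤ (8 is not a perfect square).
b**2+3 is irreducible over ℤ (always positive, so no real roots).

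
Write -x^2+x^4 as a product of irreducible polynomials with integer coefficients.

Pull out the common factor x^2, leaving x^2-1.
Recognize a difference of squares with the parts x and 1.

x^2·(x+1)·(x-1)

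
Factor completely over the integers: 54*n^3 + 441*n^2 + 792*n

9*n*(2*n + 11)*(3*n + 8)

Pull out the common factor 9*n, then factor the remaining trinomial.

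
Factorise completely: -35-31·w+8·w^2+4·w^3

By the rational root theorem, w = 5/2 is a root, so (2·w-5) is a factor; dividing leaves 2·w^2+9·w+7.
The remaining quadratic factors as (w+1)(2·w+7).

(2·w+7)·(2·w-5)·(w+1)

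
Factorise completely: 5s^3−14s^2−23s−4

Trying the rational-root candidates, s = 4 is a root, so (s−4) divides it; the quotient is 5s^2+6s+1.
The remaining quadratic factors as (s+1)(5s+1).

(5s+1)(s+1)(s−4)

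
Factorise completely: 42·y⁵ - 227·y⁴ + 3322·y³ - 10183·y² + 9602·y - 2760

(6·y - 5)·(7·y - 4)·(y - 2)·(y² - 2·y + 69)

Testing divisors of the constant over divisors of the leading coefficient, y = 4/7 is a root, so (7·y - 4) is a factor; dividing leaves 6·y⁴ - 29·y³ + 458·y² - 1193·y + 690.
Then y = 5/6 is a root, so (6·y - 5) divides it; the quotient is y³ - 4·y² + 73·y - 138.
Then y = 2 is a root, so (y - 2) is a factor; dividing leaves y² - 2·y + 69.
The quadratic y² - 2·y + 69 has discriminant -272 < 0 and is irreducible over ℤ.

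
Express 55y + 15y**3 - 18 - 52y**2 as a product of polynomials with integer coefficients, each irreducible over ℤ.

(3y - 2)(5y - 9)(y - 1)

By the rational root theorem, y = 2/3 is a root, so (3y - 2) is a factor; dividing leaves 5y**2 - 14y + 9.
The remaining quadratic factors as (5y - 9)(y - 1).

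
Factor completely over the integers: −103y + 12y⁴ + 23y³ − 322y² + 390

(3y − 13)(4y + 5)(y + 6)(y − 1)

Testing divisors of the constant over divisors of the leading coefficient, y = 1 is a root, so (y − 1) is a factor; dividing leaves 12y³ + 35y² − 287y − 390.
Then y = −6 is a root, giving the factor (y + 6) and quotient 12y² − 37y − 65.
The remaining quadratic factors as (3y − 13)(4y + 5).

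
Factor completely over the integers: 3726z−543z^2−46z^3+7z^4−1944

(7z−4)(z+9)(z−6)(z−9)

Among the possible rational roots, z = 6 is a root, so (z−6) is a factor; dividing leaves 7z^3−4z^2−567z+324.
Next, z = 4/7 is a root, so (7z−4) is a factor; dividing leaves z^2−81.
The remaining quadratic factors as (z−9)(z+9).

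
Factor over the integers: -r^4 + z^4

(z)⁴ − (r)⁴ = ((z)² − (r)²)((z)² + (r)²); the first factor splits again, the second (z^2 + r^2) is irreducible.

(z - r)(z + r)(z^2 + r^2)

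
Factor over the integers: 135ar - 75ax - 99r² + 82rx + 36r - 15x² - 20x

(15a - 11r + 3x + 4)(9r - 5x)

Group: 9r(15a - 11r + 3x + 4) - 5x(15a - 11r + 3x + 4); both groups contain (15a - 11r + 3x + 4).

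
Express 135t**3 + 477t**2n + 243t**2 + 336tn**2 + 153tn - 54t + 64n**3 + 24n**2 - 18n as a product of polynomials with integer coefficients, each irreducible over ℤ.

(15t + 8n - 3)(3t + 8n + 6)(3t + n)

Group: 3t(45t**2 + 144tn + 81t + 64n**2 + 24n - 18) + n(45t**2 + 144tn + 81t + 64n**2 + 24n - 18); both groups contain (45t**2 + 144tn + 81t + 64n**2 + 24n - 18), so (3t + n) is a factor with cofactor 45t**2 + 144tn + 81t + 64n**2 + 24n - 18.
The cofactor groups again: 45t**2 + 144tn + 81t + 64n**2 + 24n - 18 = 15t(3t + 8n + 6) + (8n - 3)(3t + 8n + 6); both groups contain (3t + 8n + 6), giving (15t + 8n - 3)(3t + 8n + 6).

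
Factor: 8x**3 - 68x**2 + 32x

4x(2x - 1)(x - 8)

Pull out the common factor 4x, then factor the remaining trinomial.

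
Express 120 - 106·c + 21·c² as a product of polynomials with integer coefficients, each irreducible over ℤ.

(3·c - 10)·(7·c - 12)

Need a pair with product 21·120 = 2520 and sum -106: that's -70 and -36.
Split the middle term: 21·c² - 70·c - 36·c + 120 = 7·c·(3·c - 10) - 12·(3·c - 10).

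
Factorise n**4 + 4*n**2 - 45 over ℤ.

(n**2 + 9)*(n**2 - 5)

Substitute u = n**2 to get a quadratic in u, then factor.
n**2 - 5 is irreducible over ℤ (5 is not a perfect square).
n**2 + 9 is irreducible over ℤ (sum of squares).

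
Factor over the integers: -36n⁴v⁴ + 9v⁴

Factor out 9v⁴ first: what remains is -4n⁴ + 1.
Recognize a difference of squares with the parts 1 and 2n².

-9v⁴(2n² + 1)(2n² - 1)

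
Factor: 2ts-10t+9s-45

(2t+9)(s-5)

Group as (2ts-10t) + (9s-45) = 2t(s-5) + 9(s-5).
Both groups share the factor (s-5).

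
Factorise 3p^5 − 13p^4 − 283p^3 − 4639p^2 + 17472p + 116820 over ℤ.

(3p + 11)(p − 15)(p − 6)(p^2 + 13p + 118)

Trying the rational-root candidates, p = −11/3 is a root, so (3p + 11) is a factor; dividing leaves p^4 − 8p^3 − 65p^2 − 1308p + 10620.
Then p = 6 is a root, so (p − 6) is a factor; dividing leaves p^3 − 2p^2 − 77p − 1770.
Next, p = 15 is a root, so (p − 15) is a factor; dividing leaves p^2 + 13p + 118.
The quadratic p^2 + 13p + 118 has discriminant −303 < 0 and is irreducible over ℤ.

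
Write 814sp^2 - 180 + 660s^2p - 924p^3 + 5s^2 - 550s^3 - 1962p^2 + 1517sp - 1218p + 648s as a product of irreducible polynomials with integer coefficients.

-(11s - 11p - 10)(10s - 14p - 3)(5s + 6p + 6)

Group: 10s(-55s^2 - 11sp - 16s + 66p^2 + 126p + 60) + (-14p - 3)(-55s^2 - 11sp - 16s + 66p^2 + 126p + 60); both groups contain (-55s^2 - 11sp - 16s + 66p^2 + 126p + 60), so (10s - 14p - 3) is a factor with cofactor -55s^2 - 11sp - 16s + 66p^2 + 126p + 60.
The cofactor groups again: -55s^2 - 11sp - 16s + 66p^2 + 126p + 60 = -5s(11s - 11p - 10) + (-6p - 6)(11s - 11p - 10); both groups contain (11s - 11p - 10), giving -(5s + 6p + 6)(11s - 11p - 10).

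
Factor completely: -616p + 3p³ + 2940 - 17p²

Testing divisors of the constant over divisors of the leading coefficient, p = 15 is a root, so (p - 15) is a factor; dividing leaves 3p² + 28p - 196.
The remaining quadratic factors as (3p - 14)(p + 14).

(3p - 14)(p + 14)(p - 15)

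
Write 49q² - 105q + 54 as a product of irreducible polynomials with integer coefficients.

(7q - 6)(7q - 9)

Need a pair with product 49·54 = 2646 and sum -105: that's -42 and -63.
Split the middle term: 49q² - 42q - 63q + 54 = 7q(7q - 6) - 9(7q - 6).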